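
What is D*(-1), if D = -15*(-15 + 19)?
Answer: 60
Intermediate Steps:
D = -60 (D = -15*4 = -60)
D*(-1) = -60*(-1) = 60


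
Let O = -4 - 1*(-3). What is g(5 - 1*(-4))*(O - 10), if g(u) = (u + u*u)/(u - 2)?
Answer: -990/7 ≈ -141.43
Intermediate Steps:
g(u) = (u + u²)/(-2 + u)
O = -1 (O = -4 + 3 = -1)
g(5 - 1*(-4))*(O - 10) = ((5 - 1*(-4))*(1 + (5 - 1*(-4)))/(-2 + (5 - 1*(-4))))*(-1 - 10) = ((5 + 4)*(1 + (5 + 4))/(-2 + (5 + 4)))*(-11) = (9*(1 + 9)/(-2 + 9))*(-11) = (9*10/7)*(-11) = (9*(⅐)*10)*(-11) = (90/7)*(-11) = -990/7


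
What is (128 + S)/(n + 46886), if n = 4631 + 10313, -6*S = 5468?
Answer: -235/18549 ≈ -0.012669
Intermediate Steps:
S = -2734/3 (S = -1/6*5468 = -2734/3 ≈ -911.33)
n = 14944
(128 + S)/(n + 46886) = (128 - 2734/3)/(14944 + 46886) = -2350/3/61830 = -2350/3*1/61830 = -235/18549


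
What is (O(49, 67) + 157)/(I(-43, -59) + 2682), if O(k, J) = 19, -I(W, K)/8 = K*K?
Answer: -88/12583 ≈ -0.0069936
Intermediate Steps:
I(W, K) = -8*K² (I(W, K) = -8*K*K = -8*K²)
(O(49, 67) + 157)/(I(-43, -59) + 2682) = (19 + 157)/(-8*(-59)² + 2682) = 176/(-8*3481 + 2682) = 176/(-27848 + 2682) = 176/(-25166) = 176*(-1/25166) = -88/12583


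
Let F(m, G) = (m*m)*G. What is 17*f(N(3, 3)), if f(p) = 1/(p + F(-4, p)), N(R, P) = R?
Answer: ⅓ ≈ 0.33333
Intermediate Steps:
F(m, G) = G*m² (F(m, G) = m²*G = G*m²)
f(p) = 1/(17*p) (f(p) = 1/(p + p*(-4)²) = 1/(p + p*16) = 1/(p + 16*p) = 1/(17*p))
17*f(N(3, 3)) = 17*((1/17)/3) = 17*((1/17)*(⅓)) = 17*(1/51) = ⅓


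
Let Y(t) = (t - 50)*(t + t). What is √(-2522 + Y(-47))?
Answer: 2*√1649 ≈ 81.216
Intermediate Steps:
Y(t) = 2*t*(-50 + t) (Y(t) = (-50 + t)*(2*t) = 2*t*(-50 + t))
√(-2522 + Y(-47)) = √(-2522 + 2*(-47)*(-50 - 47)) = √(-2522 + 2*(-47)*(-97)) = √(-2522 + 9118) = √6596 = 2*√1649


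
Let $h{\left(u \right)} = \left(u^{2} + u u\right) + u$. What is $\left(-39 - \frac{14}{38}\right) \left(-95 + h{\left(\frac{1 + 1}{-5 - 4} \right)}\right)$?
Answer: $\frac{5763340}{1539} \approx 3744.9$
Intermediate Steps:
$h{\left(u \right)} = u + 2 u^{2}$ ($h{\left(u \right)} = \left(u^{2} + u^{2}\right) + u = 2 u^{2} + u = u + 2 u^{2}$)
$\left(-39 - \frac{14}{38}\right) \left(-95 + h{\left(\frac{1 + 1}{-5 - 4} \right)}\right) = \left(-39 - \frac{14}{38}\right) \left(-95 + \frac{1 + 1}{-5 - 4} \left(1 + 2 \frac{1 + 1}{-5 - 4}\right)\right) = \left(-39 - 14 \cdot \frac{1}{38}\right) \left(-95 + \frac{2}{-9} \left(1 + 2 \frac{2}{-9}\right)\right) = \left(-39 - \frac{7}{19}\right) \left(-95 + 2 \left(- \frac{1}{9}\right) \left(1 + 2 \cdot 2 \left(- \frac{1}{9}\right)\right)\right) = \left(-39 - \frac{7}{19}\right) \left(-95 - \frac{2 \left(1 + 2 \left(- \frac{2}{9}\right)\right)}{9}\right) = - \frac{748 \left(-95 - \frac{2 \left(1 - \frac{4}{9}\right)}{9}\right)}{19} = - \frac{748 \left(-95 - \frac{10}{81}\right)}{19} = \left(- \frac{748}{19}\right) \left(- \frac{7705}{81}\right) = \frac{5763340}{1539}$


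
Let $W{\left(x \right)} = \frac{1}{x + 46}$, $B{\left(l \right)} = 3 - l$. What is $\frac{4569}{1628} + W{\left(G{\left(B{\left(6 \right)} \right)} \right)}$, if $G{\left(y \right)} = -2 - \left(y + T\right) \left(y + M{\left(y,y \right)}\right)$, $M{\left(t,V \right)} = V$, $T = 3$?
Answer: $\frac{2303}{814} \approx 2.8292$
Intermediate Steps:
$G{\left(y \right)} = -2 - 2 y \left(3 + y\right)$ ($G{\left(y \right)} = -2 - \left(y + 3\right) \left(y + y\right) = -2 - \left(3 + y\right) 2 y = -2 - 2 y \left(3 + y\right)$)
$W{\left(x \right)} = \frac{1}{46 + x}$
$\frac{4569}{1628} + W{\left(G{\left(B{\left(6 \right)} \right)} \right)} = \frac{4569}{1628} + \frac{1}{46 - \left(2 + 2 \left(3 - 6\right)^{2} + 6 \left(3 - 6\right)\right)} = 4569 \cdot \frac{1}{1628} + \frac{1}{46 - \left(2 + 2 \left(3 - 6\right)^{2} + 6 \left(3 - 6\right)\right)} = \frac{4569}{1628} + \frac{1}{46 - \left(-16 + 18\right)} = \frac{4569}{1628} + \frac{1}{46 - 2} = \frac{4569}{1628} + \frac{1}{44} = \frac{2303}{814}$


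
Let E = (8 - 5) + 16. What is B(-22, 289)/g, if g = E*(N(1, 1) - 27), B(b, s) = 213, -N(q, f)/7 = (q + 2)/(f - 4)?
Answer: -213/380 ≈ -0.56053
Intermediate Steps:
N(q, f) = -7*(2 + q)/(-4 + f) (N(q, f) = -7*(q + 2)/(f - 4) = -7*(2 + q)/(-4 + f))
E = 19 (E = 3 + 16 = 19)
g = -380 (g = 19*(7*(-2 - 1*1)/(-4 + 1) - 27) = 19*(7*(-2 - 1)/(-3) - 27) = 19*(7*(-⅓)*(-3) - 27) = 19*(7 - 27) = 19*(-20) = -380)
B(-22, 289)/g = 213/(-380) = 213*(-1/380) = -213/380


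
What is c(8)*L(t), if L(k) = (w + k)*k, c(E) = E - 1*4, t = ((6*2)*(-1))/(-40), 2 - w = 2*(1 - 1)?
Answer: 69/25 ≈ 2.7600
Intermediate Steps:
w = 2 (w = 2 - 2*(1 - 1) = 2 - 2*0 = 2 - 1*0 = 2 + 0 = 2)
t = 3/10 (t = (12*(-1))*(-1/40) = -12*(-1/40) = 3/10 ≈ 0.30000)
c(E) = -4 + E (c(E) = E - 4 = -4 + E)
L(k) = k*(2 + k) (L(k) = (2 + k)*k = k*(2 + k))
c(8)*L(t) = (-4 + 8)*(3*(2 + 3/10)/10) = 4*((3/10)*(23/10)) = 4*(69/100) = 69/25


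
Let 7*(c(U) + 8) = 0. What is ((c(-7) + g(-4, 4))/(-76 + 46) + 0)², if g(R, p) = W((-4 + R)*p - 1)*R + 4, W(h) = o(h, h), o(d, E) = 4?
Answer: 4/9 ≈ 0.44444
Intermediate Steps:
c(U) = -8 (c(U) = -8 + (⅐)*0 = -8 + 0 = -8)
W(h) = 4
g(R, p) = 4 + 4*R (g(R, p) = 4*R + 4 = 4 + 4*R)
((c(-7) + g(-4, 4))/(-76 + 46) + 0)² = ((-8 + (4 + 4*(-4)))/(-76 + 46) + 0)² = ((-8 + (4 - 16))/(-30) + 0)² = ((-8 - 12)*(-1/30) + 0)² = (-20*(-1/30) + 0)² = (⅔ + 0)² = (⅔)² = 4/9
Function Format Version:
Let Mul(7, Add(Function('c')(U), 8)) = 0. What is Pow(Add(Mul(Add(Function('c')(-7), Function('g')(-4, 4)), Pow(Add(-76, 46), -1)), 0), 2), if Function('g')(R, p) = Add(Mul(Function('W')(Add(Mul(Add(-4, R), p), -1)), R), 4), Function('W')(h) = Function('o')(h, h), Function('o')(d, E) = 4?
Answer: Rational(4, 9) ≈ 0.44444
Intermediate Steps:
Function('c')(U) = -8 (Function('c')(U) = Add(-8, Mul(Rational(1, 7), 0)) = Add(-8, 0) = -8)
Function('W')(h) = 4
Function('g')(R, p) = Add(4, Mul(4, R)) (Function('g')(R, p) = Add(Mul(4, R), 4) = Add(4, Mul(4, R)))
Pow(Add(Mul(Add(Function('c')(-7), Function('g')(-4, 4)), Pow(Add(-76, 46), -1)), 0), 2) = Pow(Add(Mul(Add(-8, Add(4, Mul(4, -4))), Pow(Add(-76, 46), -1)), 0), 2) = Pow(Add(Mul(Add(-8, Add(4, -16)), Pow(-30, -1)), 0), 2) = Pow(Add(Mul(Add(-8, -12), Rational(-1, 30)), 0), 2) = Pow(Add(Mul(-20, Rational(-1, 30)), 0), 2) = Pow(Add(Rational(2, 3), 0), 2) = Pow(Rational(2, 3), 2) = Rational(4, 9)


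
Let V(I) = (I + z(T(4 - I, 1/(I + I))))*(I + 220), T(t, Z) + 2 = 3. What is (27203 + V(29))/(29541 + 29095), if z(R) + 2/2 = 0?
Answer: 34175/58636 ≈ 0.58283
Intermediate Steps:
T(t, Z) = 1 (T(t, Z) = -2 + 3 = 1)
z(R) = -1 (z(R) = -1 + 0 = -1)
V(I) = (-1 + I)*(220 + I) (V(I) = (I - 1)*(I + 220) = (-1 + I)*(220 + I))
(27203 + V(29))/(29541 + 29095) = (27203 + (-220 + 29**2 + 219*29))/(29541 + 29095) = (27203 + (-220 + 841 + 6351))/58636 = (27203 + 6972)*(1/58636) = 34175*(1/58636) = 34175/58636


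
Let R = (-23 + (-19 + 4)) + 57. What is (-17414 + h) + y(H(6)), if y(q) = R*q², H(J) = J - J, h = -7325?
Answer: -24739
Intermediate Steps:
H(J) = 0
R = 19 (R = (-23 - 15) + 57 = -38 + 57 = 19)
y(q) = 19*q²
(-17414 + h) + y(H(6)) = (-17414 - 7325) + 19*0² = -24739 + 19*0 = -24739 + 0 = -24739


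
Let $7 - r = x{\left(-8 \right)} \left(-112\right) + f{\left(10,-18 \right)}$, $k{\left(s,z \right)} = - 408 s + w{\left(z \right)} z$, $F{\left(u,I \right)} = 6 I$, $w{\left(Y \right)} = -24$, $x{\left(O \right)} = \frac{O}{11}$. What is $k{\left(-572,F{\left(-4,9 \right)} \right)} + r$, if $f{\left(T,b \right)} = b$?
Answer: $\frac{2552259}{11} \approx 2.3202 \cdot 10^{5}$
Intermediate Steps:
$x{\left(O \right)} = \frac{O}{11}$ ($x{\left(O \right)} = O \frac{1}{11} = \frac{O}{11}$)
$k{\left(s,z \right)} = - 408 s - 24 z$
$r = - \frac{621}{11}$ ($r = 7 - \left(\frac{1}{11} \left(-8\right) \left(-112\right) - 18\right) = 7 - \left(\left(- \frac{8}{11}\right) \left(-112\right) - 18\right) = 7 - \left(\frac{896}{11} - 18\right) = 7 - \frac{698}{11} = - \frac{621}{11} \approx -56.455$)
$k{\left(-572,F{\left(-4,9 \right)} \right)} + r = \left(\left(-408\right) \left(-572\right) - 24 \cdot 6 \cdot 9\right) - \frac{621}{11} = \left(233376 - 1296\right) - \frac{621}{11} = 232080 - \frac{621}{11} = \frac{2552259}{11}$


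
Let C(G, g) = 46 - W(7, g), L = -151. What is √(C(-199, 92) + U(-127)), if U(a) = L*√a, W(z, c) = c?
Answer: √(-46 - 151*I*√127) ≈ 28.778 - 29.566*I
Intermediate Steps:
U(a) = -151*√a
C(G, g) = 46 - g
√(C(-199, 92) + U(-127)) = √((46 - 1*92) - 151*I*√127) = √((46 - 92) - 151*I*√127) = √(-46 - 151*I*√127)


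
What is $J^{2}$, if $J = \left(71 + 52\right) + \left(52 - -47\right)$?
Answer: $49284$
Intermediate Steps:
$J = 222$ ($J = 123 + \left(52 + 47\right) = 123 + 99 = 222$)
$J^{2} = 222^{2} = 49284$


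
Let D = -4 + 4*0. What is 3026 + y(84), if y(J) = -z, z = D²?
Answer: 3010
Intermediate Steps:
D = -4 (D = -4 + 0 = -4)
z = 16 (z = (-4)² = 16)
y(J) = -16 (y(J) = -1*16 = -16)
3026 + y(84) = 3026 - 16 = 3010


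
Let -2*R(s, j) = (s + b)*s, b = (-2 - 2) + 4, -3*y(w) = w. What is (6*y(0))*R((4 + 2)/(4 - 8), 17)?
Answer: 0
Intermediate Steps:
y(w) = -w/3
b = 0 (b = -4 + 4 = 0)
R(s, j) = -s²/2 (R(s, j) = -(s + 0)*s/2 = -s*s/2 = -s²/2)
(6*y(0))*R((4 + 2)/(4 - 8), 17) = (6*(-⅓*0))*(-(4 + 2)²/(4 - 8)²/2) = (6*0)*(-(6/(-4))²/2) = 0*(-(6*(-¼))²/2) = 0*(-(-3/2)²/2) = 0*(-½*9/4) = 0*(-9/8) = 0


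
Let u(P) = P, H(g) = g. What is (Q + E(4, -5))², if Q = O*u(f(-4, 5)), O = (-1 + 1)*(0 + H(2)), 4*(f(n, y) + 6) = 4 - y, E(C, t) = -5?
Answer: 25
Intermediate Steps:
f(n, y) = -5 - y/4 (f(n, y) = -6 + (4 - y)/4 = -6 + (1 - y/4) = -5 - y/4)
O = 0 (O = (-1 + 1)*(0 + 2) = 0*2 = 0)
Q = 0 (Q = 0*(-5 - ¼*5) = 0*(-5 - 5/4) = 0*(-25/4) = 0)
(Q + E(4, -5))² = (0 - 5)² = (-5)² = 25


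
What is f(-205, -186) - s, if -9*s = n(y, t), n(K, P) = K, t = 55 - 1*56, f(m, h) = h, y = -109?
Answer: -1783/9 ≈ -198.11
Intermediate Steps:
t = -1 (t = 55 - 56 = -1)
s = 109/9 (s = -⅑*(-109) = 109/9 ≈ 12.111)
f(-205, -186) - s = -186 - 1*109/9 = -186 - 109/9 = -1783/9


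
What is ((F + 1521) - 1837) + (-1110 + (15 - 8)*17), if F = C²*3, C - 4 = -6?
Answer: -1295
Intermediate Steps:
C = -2 (C = 4 - 6 = -2)
F = 12 (F = (-2)²*3 = 4*3 = 12)
((F + 1521) - 1837) + (-1110 + (15 - 8)*17) = ((12 + 1521) - 1837) + (-1110 + (15 - 8)*17) = (1533 - 1837) + (-1110 + 7*17) = -304 + (-1110 + 119) = -304 - 991 = -1295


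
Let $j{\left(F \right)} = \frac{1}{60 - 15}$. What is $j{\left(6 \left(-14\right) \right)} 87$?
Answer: $\frac{29}{15} \approx 1.9333$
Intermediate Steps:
$j{\left(F \right)} = \frac{1}{45}$
$j{\left(6 \left(-14\right) \right)} 87 = \frac{1}{45} \cdot 87 = \frac{29}{15}$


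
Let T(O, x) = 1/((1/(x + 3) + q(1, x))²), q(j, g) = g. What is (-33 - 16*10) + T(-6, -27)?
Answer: -81291217/421201 ≈ -193.00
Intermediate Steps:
T(O, x) = (x + 1/(3 + x))⁻² (T(O, x) = 1/((1/(x + 3) + x)²) = 1/((1/(3 + x) + x)²) = 1/((x + 1/(3 + x))²) = (x + 1/(3 + x))⁻²)
(-33 - 16*10) + T(-6, -27) = (-33 - 16*10) + (3 - 27)²/(1 + (-27)² + 3*(-27))² = (-33 - 160) + (-24)²/(1 + 729 - 81)² = -193 + 576/649² = -193 + 576*(1/421201) = -193 + 576/421201 = -81291217/421201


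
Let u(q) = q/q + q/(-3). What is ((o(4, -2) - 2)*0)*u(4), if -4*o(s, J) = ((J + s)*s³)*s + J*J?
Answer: 0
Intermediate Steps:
o(s, J) = -J²/4 - s⁴*(J + s)/4 (o(s, J) = -(((J + s)*s³)*s + J*J)/4 = -((s³*(J + s))*s + J²)/4 = -(s⁴*(J + s) + J²)/4 = -(J² + s⁴*(J + s))/4 = -J²/4 - s⁴*(J + s)/4)
u(q) = 1 - q/3 (u(q) = 1 + q*(-⅓) = 1 - q/3)
((o(4, -2) - 2)*0)*u(4) = (((-¼*(-2)² - ¼*4⁵ - ¼*(-2)*4⁴) - 2)*0)*(1 - ⅓*4) = (((-¼*4 - ¼*1024 - ¼*(-2)*256) - 2)*0)*(1 - 4/3) = (((-1 - 256 + 128) - 2)*0)*(-⅓) = ((-129 - 2)*0)*(-⅓) = -131*0*(-⅓) = 0*(-⅓) = 0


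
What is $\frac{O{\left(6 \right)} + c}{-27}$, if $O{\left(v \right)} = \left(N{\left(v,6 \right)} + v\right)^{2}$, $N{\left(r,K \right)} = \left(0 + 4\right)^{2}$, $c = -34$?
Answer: $- \frac{50}{3} \approx -16.667$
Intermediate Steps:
$N{\left(r,K \right)} = 16$ ($N{\left(r,K \right)} = 4^{2} = 16$)
$O{\left(v \right)} = \left(16 + v\right)^{2}$
$\frac{O{\left(6 \right)} + c}{-27} = \frac{\left(16 + 6\right)^{2} - 34}{-27} = - \frac{22^{2} - 34}{27} = - \frac{484 - 34}{27} = \left(- \frac{1}{27}\right) 450 = - \frac{50}{3}$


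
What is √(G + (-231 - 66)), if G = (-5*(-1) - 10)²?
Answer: 4*I*√17 ≈ 16.492*I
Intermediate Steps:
G = 25 (G = (5 - 10)² = (-5)² = 25)
√(G + (-231 - 66)) = √(25 + (-231 - 66)) = √(25 - 297) = √(-272) = 4*I*√17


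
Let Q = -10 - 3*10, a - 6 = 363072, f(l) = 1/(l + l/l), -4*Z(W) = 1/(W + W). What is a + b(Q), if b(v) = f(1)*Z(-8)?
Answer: 46473985/128 ≈ 3.6308e+5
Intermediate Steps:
Z(W) = -1/(8*W) (Z(W) = -1/(4*(W + W)) = -1/(2*W)/4 = -1/(8*W))
f(l) = 1/(1 + l) (f(l) = 1/(l + 1) = 1/(1 + l))
a = 363078 (a = 6 + 363072 = 363078)
Q = -40 (Q = -10 - 30 = -40)
b(v) = 1/128 (b(v) = (-⅛/(-8))/(1 + 1) = (-⅛*(-⅛))/2 = (½)*(1/64) = 1/128)
a + b(Q) = 363078 + 1/128 = 46473985/128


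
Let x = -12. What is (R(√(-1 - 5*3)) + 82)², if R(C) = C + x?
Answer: 4884 + 560*I ≈ 4884.0 + 560.0*I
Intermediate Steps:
R(C) = -12 + C (R(C) = C - 12 = -12 + C)
(R(√(-1 - 5*3)) + 82)² = ((-12 + √(-1 - 5*3)) + 82)² = ((-12 + √(-1 - 15)) + 82)² = ((-12 + √(-16)) + 82)² = ((-12 + 4*I) + 82)² = (70 + 4*I)²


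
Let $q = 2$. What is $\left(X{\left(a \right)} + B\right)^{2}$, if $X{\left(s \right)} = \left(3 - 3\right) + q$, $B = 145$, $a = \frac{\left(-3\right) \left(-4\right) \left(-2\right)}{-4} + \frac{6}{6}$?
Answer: $21609$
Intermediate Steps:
$a = 7$ ($a = 12 \left(-2\right) \left(- \frac{1}{4}\right) + 6 \cdot \frac{1}{6} = \left(-24\right) \left(- \frac{1}{4}\right) + 1 = 6 + 1 = 7$)
$X{\left(s \right)} = 2$ ($X{\left(s \right)} = \left(3 - 3\right) + 2 = 0 + 2 = 2$)
$\left(X{\left(a \right)} + B\right)^{2} = \left(2 + 145\right)^{2} = 147^{2} = 21609$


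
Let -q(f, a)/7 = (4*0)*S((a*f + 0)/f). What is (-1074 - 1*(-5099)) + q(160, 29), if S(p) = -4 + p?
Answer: 4025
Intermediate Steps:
q(f, a) = 0 (q(f, a) = -7*4*0*(-4 + (a*f + 0)/f) = -0*(-4 + (a*f)/f) = -0*(-4 + a) = -7*0 = 0)
(-1074 - 1*(-5099)) + q(160, 29) = (-1074 - 1*(-5099)) + 0 = (-1074 + 5099) + 0 = 4025 + 0 = 4025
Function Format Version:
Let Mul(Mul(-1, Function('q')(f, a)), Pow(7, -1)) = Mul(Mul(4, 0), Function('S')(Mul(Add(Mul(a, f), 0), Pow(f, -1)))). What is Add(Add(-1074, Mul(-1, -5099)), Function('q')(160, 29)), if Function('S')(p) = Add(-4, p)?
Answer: 4025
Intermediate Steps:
Function('q')(f, a) = 0 (Function('q')(f, a) = Mul(-7, Mul(Mul(4, 0), Add(-4, Mul(Add(Mul(a, f), 0), Pow(f, -1))))) = Mul(-7, Mul(0, Add(-4, Mul(Mul(a, f), Pow(f, -1))))) = Mul(-7, Mul(0, Add(-4, a))) = Mul(-7, 0) = 0)
Add(Add(-1074, Mul(-1, -5099)), Function('q')(160, 29)) = Add(Add(-1074, Mul(-1, -5099)), 0) = Add(Add(-1074, 5099), 0) = Add(4025, 0) = 4025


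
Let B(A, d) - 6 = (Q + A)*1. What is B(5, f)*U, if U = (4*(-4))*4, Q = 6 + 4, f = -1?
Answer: -1344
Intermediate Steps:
Q = 10
B(A, d) = 16 + A (B(A, d) = 6 + (10 + A)*1 = 6 + (10 + A) = 16 + A)
U = -64 (U = -16*4 = -64)
B(5, f)*U = (16 + 5)*(-64) = 21*(-64) = -1344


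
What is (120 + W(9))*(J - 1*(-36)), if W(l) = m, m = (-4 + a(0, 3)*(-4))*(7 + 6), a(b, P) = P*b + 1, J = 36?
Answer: 1152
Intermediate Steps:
a(b, P) = 1 + P*b
m = -104 (m = (-4 + (1 + 3*0)*(-4))*(7 + 6) = (-4 + (1 + 0)*(-4))*13 = (-4 + 1*(-4))*13 = (-4 - 4)*13 = -8*13 = -104)
W(l) = -104
(120 + W(9))*(J - 1*(-36)) = (120 - 104)*(36 - 1*(-36)) = 16*(36 + 36) = 16*72 = 1152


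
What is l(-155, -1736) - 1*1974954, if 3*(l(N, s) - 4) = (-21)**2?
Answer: -1974803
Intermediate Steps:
l(N, s) = 151 (l(N, s) = 4 + (1/3)*(-21)**2 = 4 + (1/3)*441 = 4 + 147 = 151)
l(-155, -1736) - 1*1974954 = 151 - 1*1974954 = 151 - 1974954 = -1974803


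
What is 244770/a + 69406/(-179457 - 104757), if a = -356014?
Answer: -23569142116/25296040749 ≈ -0.93173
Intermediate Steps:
244770/a + 69406/(-179457 - 104757) = 244770/(-356014) + 69406/(-179457 - 104757) = 244770*(-1/356014) + 69406/(-284214) = -122385/178007 + 69406*(-1/284214) = -122385/178007 - 34703/142107 = -23569142116/25296040749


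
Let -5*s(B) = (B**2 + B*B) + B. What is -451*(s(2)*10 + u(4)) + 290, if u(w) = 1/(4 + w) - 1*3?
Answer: 84853/8 ≈ 10607.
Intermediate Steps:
u(w) = -3 + 1/(4 + w) (u(w) = 1/(4 + w) - 3 = -3 + 1/(4 + w))
s(B) = -2*B**2/5 - B/5 (s(B) = -((B**2 + B*B) + B)/5 = -((B**2 + B**2) + B)/5 = -(2*B**2 + B)/5 = -(B + 2*B**2)/5 = -2*B**2/5 - B/5)
-451*(s(2)*10 + u(4)) + 290 = -451*(-1/5*2*(1 + 2*2)*10 + (-11 - 3*4)/(4 + 4)) + 290 = -451*(-1/5*2*(1 + 4)*10 + (-11 - 12)/8) + 290 = -451*(-1/5*2*5*10 + (1/8)*(-23)) + 290 = -451*(-2*10 - 23/8) + 290 = -451*(-20 - 23/8) + 290 = -451*(-183/8) + 290 = 82533/8 + 290 = 84853/8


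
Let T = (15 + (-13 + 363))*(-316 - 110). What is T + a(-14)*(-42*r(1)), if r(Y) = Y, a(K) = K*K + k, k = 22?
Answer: -164646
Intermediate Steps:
a(K) = 22 + K² (a(K) = K*K + 22 = K² + 22 = 22 + K²)
T = -155490 (T = (15 + 350)*(-426) = 365*(-426) = -155490)
T + a(-14)*(-42*r(1)) = -155490 + (22 + (-14)²)*(-42*1) = -155490 + (22 + 196)*(-42) = -155490 + 218*(-42) = -155490 - 9156 = -164646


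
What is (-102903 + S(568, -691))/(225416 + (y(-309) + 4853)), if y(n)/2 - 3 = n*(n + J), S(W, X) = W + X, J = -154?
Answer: -103026/516409 ≈ -0.19950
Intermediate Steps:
y(n) = 6 + 2*n*(-154 + n) (y(n) = 6 + 2*(n*(n - 154)) = 6 + 2*(n*(-154 + n)) = 6 + 2*n*(-154 + n))
(-102903 + S(568, -691))/(225416 + (y(-309) + 4853)) = (-102903 + (568 - 691))/(225416 + ((6 - 308*(-309) + 2*(-309)²) + 4853)) = (-102903 - 123)/(225416 + ((6 + 95172 + 2*95481) + 4853)) = -103026/(225416 + ((6 + 95172 + 190962) + 4853)) = -103026/(225416 + (286140 + 4853)) = -103026/(225416 + 290993) = -103026/516409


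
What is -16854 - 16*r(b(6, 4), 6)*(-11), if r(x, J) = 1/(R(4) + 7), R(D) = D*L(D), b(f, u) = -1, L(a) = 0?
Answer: -117802/7 ≈ -16829.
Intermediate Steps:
R(D) = 0 (R(D) = D*0 = 0)
r(x, J) = ⅐ (r(x, J) = 1/(0 + 7) = 1/7 = ⅐)
-16854 - 16*r(b(6, 4), 6)*(-11) = -16854 - 16*(⅐)*(-11) = -16854 - 16*(-11)/7 = -16854 - 1*(-176/7) = -16854 + 176/7 = -117802/7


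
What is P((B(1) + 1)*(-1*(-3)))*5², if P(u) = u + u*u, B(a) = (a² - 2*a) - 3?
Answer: 1800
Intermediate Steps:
B(a) = -3 + a² - 2*a
P(u) = u + u²
P((B(1) + 1)*(-1*(-3)))*5² = ((((-3 + 1² - 2*1) + 1)*(-1*(-3)))*(1 + ((-3 + 1² - 2*1) + 1)*(-1*(-3))))*5² = ((((-3 + 1 - 2) + 1)*3)*(1 + ((-3 + 1 - 2) + 1)*3))*25 = (((-4 + 1)*3)*(1 + (-4 + 1)*3))*25 = ((-3*3)*(1 - 3*3))*25 = -9*(1 - 9)*25 = -9*(-8)*25 = 72*25 = 1800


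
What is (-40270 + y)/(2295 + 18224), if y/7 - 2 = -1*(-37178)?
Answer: 219990/20519 ≈ 10.721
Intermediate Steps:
y = 260260 (y = 14 + 7*(-1*(-37178)) = 14 + 7*37178 = 14 + 260246 = 260260)
(-40270 + y)/(2295 + 18224) = (-40270 + 260260)/(2295 + 18224) = 219990/20519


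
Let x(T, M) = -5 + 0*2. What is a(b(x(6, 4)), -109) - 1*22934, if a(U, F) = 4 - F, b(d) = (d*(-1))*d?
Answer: -22821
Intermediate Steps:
x(T, M) = -5 (x(T, M) = -5 + 0 = -5)
b(d) = -d² (b(d) = (-d)*d = -d²)
a(b(x(6, 4)), -109) - 1*22934 = (4 - 1*(-109)) - 1*22934 = (4 + 109) - 22934 = 113 - 22934 = -22821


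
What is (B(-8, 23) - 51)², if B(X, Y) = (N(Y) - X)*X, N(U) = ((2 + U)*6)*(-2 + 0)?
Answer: 5221225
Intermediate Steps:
N(U) = -24 - 12*U (N(U) = (12 + 6*U)*(-2) = -24 - 12*U)
B(X, Y) = X*(-24 - X - 12*Y) (B(X, Y) = ((-24 - 12*Y) - X)*X = (-24 - X - 12*Y)*X = X*(-24 - X - 12*Y))
(B(-8, 23) - 51)² = (-1*(-8)*(24 - 8 + 12*23) - 51)² = (-1*(-8)*(24 - 8 + 276) - 51)² = (-1*(-8)*292 - 51)² = (2336 - 51)² = 2285² = 5221225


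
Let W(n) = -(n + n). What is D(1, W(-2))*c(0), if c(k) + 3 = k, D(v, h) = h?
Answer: -12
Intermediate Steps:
W(n) = -2*n
c(k) = -3 + k
D(1, W(-2))*c(0) = (-2*(-2))*(-3 + 0) = 4*(-3) = -12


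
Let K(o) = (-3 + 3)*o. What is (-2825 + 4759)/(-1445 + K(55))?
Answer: -1934/1445 ≈ -1.3384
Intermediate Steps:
K(o) = 0 (K(o) = 0*o = 0)
(-2825 + 4759)/(-1445 + K(55)) = (-2825 + 4759)/(-1445 + 0) = 1934/(-1445) = 1934*(-1/1445) = -1934/1445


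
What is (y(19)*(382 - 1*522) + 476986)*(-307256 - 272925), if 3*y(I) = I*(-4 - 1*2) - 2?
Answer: -839636782838/3 ≈ -2.7988e+11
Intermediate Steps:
y(I) = -⅔ - 2*I (y(I) = (I*(-4 - 1*2) - 2)/3 = (I*(-4 - 2) - 2)/3 = (I*(-6) - 2)/3 = (-6*I - 2)/3 = (-2 - 6*I)/3 = -⅔ - 2*I)
(y(19)*(382 - 1*522) + 476986)*(-307256 - 272925) = ((-⅔ - 2*19)*(382 - 1*522) + 476986)*(-307256 - 272925) = ((-⅔ - 38)*(382 - 522) + 476986)*(-580181) = (-116/3*(-140) + 476986)*(-580181) = (16240/3 + 476986)*(-580181) = (1447198/3)*(-580181) = -839636782838/3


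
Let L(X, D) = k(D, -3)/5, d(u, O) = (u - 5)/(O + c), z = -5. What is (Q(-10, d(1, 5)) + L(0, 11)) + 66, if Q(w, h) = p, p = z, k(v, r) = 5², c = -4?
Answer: 66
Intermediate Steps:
k(v, r) = 25
d(u, O) = (-5 + u)/(-4 + O) (d(u, O) = (u - 5)/(O - 4) = (-5 + u)/(-4 + O))
p = -5
L(X, D) = 5 (L(X, D) = 25/5 = 25*(⅕) = 5)
Q(w, h) = -5
(Q(-10, d(1, 5)) + L(0, 11)) + 66 = (-5 + 5) + 66 = 0 + 66 = 66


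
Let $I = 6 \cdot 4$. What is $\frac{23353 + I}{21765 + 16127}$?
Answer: $\frac{23377}{37892} \approx 0.61694$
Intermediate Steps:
$I = 24$
$\frac{23353 + I}{21765 + 16127} = \frac{23353 + 24}{21765 + 16127} = \frac{23377}{37892}$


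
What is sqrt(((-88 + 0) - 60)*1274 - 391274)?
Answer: I*sqrt(579826) ≈ 761.46*I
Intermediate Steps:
sqrt(((-88 + 0) - 60)*1274 - 391274) = sqrt((-88 - 60)*1274 - 391274) = sqrt(-148*1274 - 391274) = sqrt(-188552 - 391274) = sqrt(-579826) = I*sqrt(579826)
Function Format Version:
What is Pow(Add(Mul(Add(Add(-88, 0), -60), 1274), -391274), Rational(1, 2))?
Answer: Mul(I, Pow(579826, Rational(1, 2))) ≈ Mul(761.46, I)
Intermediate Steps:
Pow(Add(Mul(Add(Add(-88, 0), -60), 1274), -391274), Rational(1, 2)) = Pow(Add(Mul(Add(-88, -60), 1274), -391274), Rational(1, 2)) = Pow(Add(Mul(-148, 1274), -391274), Rational(1, 2)) = Pow(Add(-188552, -391274), Rational(1, 2)) = Pow(-579826, Rational(1, 2)) = Mul(I, Pow(579826, Rational(1, 2)))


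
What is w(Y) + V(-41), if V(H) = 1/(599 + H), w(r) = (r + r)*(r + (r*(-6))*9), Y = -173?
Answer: -1770240491/558 ≈ -3.1725e+6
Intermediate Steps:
w(r) = -106*r**2 (w(r) = (2*r)*(r - 6*r*9) = (2*r)*(r - 54*r) = (2*r)*(-53*r) = -106*r**2)
w(Y) + V(-41) = -106*(-173)**2 + 1/(599 - 41) = -106*29929 + 1/558 = -3172474 + 1/558 = -1770240491/558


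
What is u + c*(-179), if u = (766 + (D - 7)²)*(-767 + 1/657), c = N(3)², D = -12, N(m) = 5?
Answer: -570855661/657 ≈ -8.6888e+5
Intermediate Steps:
c = 25 (c = 5² = 25)
u = -567915586/657 (u = (766 + (-12 - 7)²)*(-767 + 1/657) = (766 + (-19)²)*(-767 + 1/657) = (766 + 361)*(-503918/657) = 1127*(-503918/657) = -567915586/657 ≈ -8.6441e+5)
u + c*(-179) = -567915586/657 + 25*(-179) = -567915586/657 - 4475 = -570855661/657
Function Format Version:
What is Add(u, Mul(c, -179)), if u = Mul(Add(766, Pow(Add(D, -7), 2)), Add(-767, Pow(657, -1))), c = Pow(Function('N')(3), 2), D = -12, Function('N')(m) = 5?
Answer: Rational(-570855661, 657) ≈ -8.6888e+5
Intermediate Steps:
c = 25 (c = Pow(5, 2) = 25)
u = Rational(-567915586, 657) (u = Mul(Add(766, Pow(Add(-12, -7), 2)), Add(-767, Pow(657, -1))) = Mul(Add(766, Pow(-19, 2)), Add(-767, Rational(1, 657))) = Mul(Add(766, 361), Rational(-503918, 657)) = Mul(1127, Rational(-503918, 657)) = Rational(-567915586, 657) ≈ -8.6441e+5)
Add(u, Mul(c, -179)) = Add(Rational(-567915586, 657), Mul(25, -179)) = Add(Rational(-567915586, 657), -4475) = Rational(-570855661, 657)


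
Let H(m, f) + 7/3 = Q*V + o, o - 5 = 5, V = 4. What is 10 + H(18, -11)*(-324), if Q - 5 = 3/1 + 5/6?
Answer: -13922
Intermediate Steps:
o = 10 (o = 5 + 5 = 10)
Q = 53/6 (Q = 5 + (3/1 + 5/6) = 5 + (3*1 + 5*(1/6)) = 5 + (3 + 5/6) = 5 + 23/6 = 53/6 ≈ 8.8333)
H(m, f) = 43 (H(m, f) = -7/3 + ((53/6)*4 + 10) = -7/3 + (106/3 + 10) = -7/3 + 136/3 = 43)
10 + H(18, -11)*(-324) = 10 + 43*(-324) = 10 - 13932 = -13922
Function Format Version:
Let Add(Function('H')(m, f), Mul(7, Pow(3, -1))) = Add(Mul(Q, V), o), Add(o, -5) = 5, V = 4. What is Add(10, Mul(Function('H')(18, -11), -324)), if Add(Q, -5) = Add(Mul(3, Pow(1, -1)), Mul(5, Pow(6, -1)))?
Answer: -13922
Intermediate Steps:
o = 10 (o = Add(5, 5) = 10)
Q = Rational(53, 6) (Q = Add(5, Add(Mul(3, Pow(1, -1)), Mul(5, Pow(6, -1)))) = Add(5, Add(Mul(3, 1), Mul(5, Rational(1, 6)))) = Add(5, Add(3, Rational(5, 6))) = Add(5, Rational(23, 6)) = Rational(53, 6) ≈ 8.8333)
Function('H')(m, f) = 43 (Function('H')(m, f) = Add(Rational(-7, 3), Add(Mul(Rational(53, 6), 4), 10)) = Add(Rational(-7, 3), Add(Rational(106, 3), 10)) = Add(Rational(-7, 3), Rational(136, 3)) = 43)
Add(10, Mul(Function('H')(18, -11), -324)) = Add(10, Mul(43, -324)) = Add(10, -13932) = -13922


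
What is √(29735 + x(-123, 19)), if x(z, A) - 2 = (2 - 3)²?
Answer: √29738 ≈ 172.45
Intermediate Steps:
x(z, A) = 3 (x(z, A) = 2 + (2 - 3)² = 2 + (-1)² = 2 + 1 = 3)
√(29735 + x(-123, 19)) = √(29735 + 3) = √29738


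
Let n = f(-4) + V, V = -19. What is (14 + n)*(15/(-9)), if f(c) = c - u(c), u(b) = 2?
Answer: 55/3 ≈ 18.333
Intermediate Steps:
f(c) = -2 + c (f(c) = c - 1*2 = c - 2 = -2 + c)
n = -25 (n = (-2 - 4) - 19 = -6 - 19 = -25)
(14 + n)*(15/(-9)) = (14 - 25)*(15/(-9)) = -165*(-1)/9 = -11*(-5/3) = 55/3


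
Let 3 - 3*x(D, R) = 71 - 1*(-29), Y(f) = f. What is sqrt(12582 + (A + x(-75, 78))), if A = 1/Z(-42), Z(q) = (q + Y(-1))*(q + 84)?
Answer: sqrt(4548049198)/602 ≈ 112.03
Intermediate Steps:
Z(q) = (-1 + q)*(84 + q) (Z(q) = (q - 1)*(q + 84) = (-1 + q)*(84 + q))
x(D, R) = -97/3 (x(D, R) = 1 - (71 - 1*(-29))/3 = 1 - (71 + 29)/3 = 1 - 1/3*100 = 1 - 100/3 = -97/3)
A = -1/1806 (A = 1/(-84 + (-42)**2 + 83*(-42)) = 1/(-84 + 1764 - 3486) = 1/(-1806) = -1/1806 ≈ -0.00055371)
sqrt(12582 + (A + x(-75, 78))) = sqrt(12582 + (-1/1806 - 97/3)) = sqrt(12582 - 19465/602) = sqrt(7554899/602) = sqrt(4548049198)/602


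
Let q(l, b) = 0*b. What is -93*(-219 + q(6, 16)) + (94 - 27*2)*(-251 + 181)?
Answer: 17567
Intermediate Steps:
q(l, b) = 0
-93*(-219 + q(6, 16)) + (94 - 27*2)*(-251 + 181) = -93*(-219 + 0) + (94 - 27*2)*(-251 + 181) = -93*(-219) + (94 - 54)*(-70) = 20367 + 40*(-70) = 20367 - 2800 = 17567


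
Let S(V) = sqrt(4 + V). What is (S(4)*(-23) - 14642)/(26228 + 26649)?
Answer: -14642/52877 - 2*sqrt(2)/2299 ≈ -0.27814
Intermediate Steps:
(S(4)*(-23) - 14642)/(26228 + 26649) = (sqrt(4 + 4)*(-23) - 14642)/(26228 + 26649) = (sqrt(8)*(-23) - 14642)/52877 = ((2*sqrt(2))*(-23) - 14642)*(1/52877) = (-46*sqrt(2) - 14642)*(1/52877) = (-14642 - 46*sqrt(2))*(1/52877) = -14642/52877 - 2*sqrt(2)/2299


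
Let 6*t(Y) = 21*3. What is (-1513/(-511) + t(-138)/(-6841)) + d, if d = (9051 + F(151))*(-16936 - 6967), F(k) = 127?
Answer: -1533807811334333/6991502 ≈ -2.1938e+8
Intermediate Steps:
t(Y) = 21/2 (t(Y) = (21*3)/6 = (⅙)*63 = 21/2)
d = -219381734 (d = (9051 + 127)*(-16936 - 6967) = 9178*(-23903) = -219381734)
(-1513/(-511) + t(-138)/(-6841)) + d = (-1513/(-511) + (21/2)/(-6841)) - 219381734 = (-1513*(-1/511) + (21/2)*(-1/6841)) - 219381734 = (1513/511 - 21/13682) - 219381734 = 20690135/6991502 - 219381734 = -1533807811334333/6991502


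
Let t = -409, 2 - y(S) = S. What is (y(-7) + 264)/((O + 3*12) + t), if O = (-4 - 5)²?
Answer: -273/292 ≈ -0.93493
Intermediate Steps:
O = 81 (O = (-9)² = 81)
y(S) = 2 - S
(y(-7) + 264)/((O + 3*12) + t) = ((2 - 1*(-7)) + 264)/((81 + 3*12) - 409) = ((2 + 7) + 264)/((81 + 36) - 409) = (9 + 264)/(117 - 409) = 273/(-292) = 273*(-1/292) = -273/292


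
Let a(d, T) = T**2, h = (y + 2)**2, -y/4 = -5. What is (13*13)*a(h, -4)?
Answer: 2704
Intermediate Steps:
y = 20 (y = -4*(-5) = 20)
h = 484 (h = (20 + 2)**2 = 22**2 = 484)
(13*13)*a(h, -4) = (13*13)*(-4)**2 = 169*16 = 2704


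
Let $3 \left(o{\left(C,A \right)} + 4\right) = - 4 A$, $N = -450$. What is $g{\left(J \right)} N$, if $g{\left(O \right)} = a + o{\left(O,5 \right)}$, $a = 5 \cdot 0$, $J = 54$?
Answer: $4800$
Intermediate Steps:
$a = 0$
$o{\left(C,A \right)} = -4 - \frac{4 A}{3}$ ($o{\left(C,A \right)} = -4 + \frac{\left(-4\right) A}{3} = -4 - \frac{4 A}{3}$)
$g{\left(O \right)} = - \frac{32}{3}$ ($g{\left(O \right)} = 0 - \frac{32}{3} = - \frac{32}{3}$)
$g{\left(J \right)} N = \left(- \frac{32}{3}\right) \left(-450\right) = 4800$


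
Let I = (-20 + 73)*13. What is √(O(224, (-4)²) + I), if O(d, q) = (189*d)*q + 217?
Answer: √678282 ≈ 823.58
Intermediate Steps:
I = 689 (I = 53*13 = 689)
O(d, q) = 217 + 189*d*q (O(d, q) = 189*d*q + 217 = 217 + 189*d*q)
√(O(224, (-4)²) + I) = √((217 + 189*224*(-4)²) + 689) = √((217 + 189*224*16) + 689) = √((217 + 677376) + 689) = √(677593 + 689) = √678282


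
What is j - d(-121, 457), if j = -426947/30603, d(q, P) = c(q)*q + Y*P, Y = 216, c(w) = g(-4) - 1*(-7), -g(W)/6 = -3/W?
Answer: -6024105751/61206 ≈ -98424.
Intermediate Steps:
g(W) = 18/W (g(W) = -(-18)/W = 18/W)
c(w) = 5/2 (c(w) = 18/(-4) - 1*(-7) = 18*(-1/4) + 7 = -9/2 + 7 = 5/2)
d(q, P) = 216*P + 5*q/2 (d(q, P) = 5*q/2 + 216*P = 216*P + 5*q/2)
j = -426947/30603 (j = -426947*1/30603 = -426947/30603 ≈ -13.951)
j - d(-121, 457) = -426947/30603 - (216*457 + (5/2)*(-121)) = -426947/30603 - (98712 - 605/2) = -426947/30603 - 1*196819/2 = -426947/30603 - 196819/2 = -6024105751/61206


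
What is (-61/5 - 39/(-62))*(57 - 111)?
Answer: 96849/155 ≈ 624.83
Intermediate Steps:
(-61/5 - 39/(-62))*(57 - 111) = (-61*⅕ - 39*(-1/62))*(-54) = (-61/5 + 39/62)*(-54) = -3587/310*(-54) = 96849/155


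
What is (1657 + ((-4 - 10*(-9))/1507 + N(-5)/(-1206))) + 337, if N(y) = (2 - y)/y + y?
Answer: 9060231772/4543605 ≈ 1994.1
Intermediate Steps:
N(y) = y + (2 - y)/y (N(y) = (2 - y)/y + y = y + (2 - y)/y)
(1657 + ((-4 - 10*(-9))/1507 + N(-5)/(-1206))) + 337 = (1657 + ((-4 - 10*(-9))/1507 + (-1 - 5 + 2/(-5))/(-1206))) + 337 = (1657 + ((-4 + 90)*(1/1507) + (-1 - 5 + 2*(-⅕))*(-1/1206))) + 337 = (1657 + (86*(1/1507) + (-1 - 5 - ⅖)*(-1/1206))) + 337 = (1657 + (86/1507 - 32/5*(-1/1206))) + 337 = (1657 + (86/1507 + 16/3015)) + 337 = (1657 + 283402/4543605) + 337 = 7529036887/4543605 + 337 = 9060231772/4543605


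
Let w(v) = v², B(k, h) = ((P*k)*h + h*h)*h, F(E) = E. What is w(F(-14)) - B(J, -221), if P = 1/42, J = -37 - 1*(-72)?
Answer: 64520137/6 ≈ 1.0753e+7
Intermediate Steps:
J = 35 (J = -37 + 72 = 35)
P = 1/42 ≈ 0.023810
B(k, h) = h*(h² + h*k/42) (B(k, h) = ((k/42)*h + h*h)*h = (h*k/42 + h²)*h = (h² + h*k/42)*h = h*(h² + h*k/42))
w(F(-14)) - B(J, -221) = (-14)² - (-221)²*(-221 + (1/42)*35) = 196 - 48841*(-221 + ⅚) = 196 - 48841*(-1321)/6 = 196 - 1*(-64518961/6) = 196 + 64518961/6 = 64520137/6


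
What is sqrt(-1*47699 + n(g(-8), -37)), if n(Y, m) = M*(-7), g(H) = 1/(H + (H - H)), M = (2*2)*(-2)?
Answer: I*sqrt(47643) ≈ 218.27*I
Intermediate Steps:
M = -8 (M = 4*(-2) = -8)
g(H) = 1/H (g(H) = 1/(H + 0) = 1/H)
n(Y, m) = 56 (n(Y, m) = -8*(-7) = 56)
sqrt(-1*47699 + n(g(-8), -37)) = sqrt(-1*47699 + 56) = sqrt(-47699 + 56) = sqrt(-47643) = I*sqrt(47643)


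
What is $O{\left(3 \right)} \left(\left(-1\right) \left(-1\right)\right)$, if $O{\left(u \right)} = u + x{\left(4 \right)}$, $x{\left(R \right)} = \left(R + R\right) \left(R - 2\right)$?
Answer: $19$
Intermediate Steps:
$x{\left(R \right)} = 2 R \left(-2 + R\right)$
$O{\left(u \right)} = 16 + u$ ($O{\left(u \right)} = u + 2 \cdot 4 \left(-2 + 4\right) = u + 2 \cdot 4 \cdot 2 = u + 16 = 16 + u$)
$O{\left(3 \right)} \left(\left(-1\right) \left(-1\right)\right) = \left(16 + 3\right) \left(\left(-1\right) \left(-1\right)\right) = 19 \cdot 1 = 19$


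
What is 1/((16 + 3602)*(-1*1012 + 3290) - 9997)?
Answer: 1/8231807 ≈ 1.2148e-7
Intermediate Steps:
1/((16 + 3602)*(-1*1012 + 3290) - 9997) = 1/(3618*(-1012 + 3290) - 9997) = 1/(3618*2278 - 9997) = 1/(8241804 - 9997) = 1/8231807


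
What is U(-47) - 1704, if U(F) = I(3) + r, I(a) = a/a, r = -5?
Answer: -1708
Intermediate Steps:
I(a) = 1
U(F) = -4 (U(F) = 1 - 5 = -4)
U(-47) - 1704 = -4 - 1704 = -1708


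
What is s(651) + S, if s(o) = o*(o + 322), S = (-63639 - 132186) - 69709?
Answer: 367889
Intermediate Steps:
S = -265534 (S = -195825 - 69709 = -265534)
s(o) = o*(322 + o)
s(651) + S = 651*(322 + 651) - 265534 = 651*973 - 265534 = 633423 - 265534 = 367889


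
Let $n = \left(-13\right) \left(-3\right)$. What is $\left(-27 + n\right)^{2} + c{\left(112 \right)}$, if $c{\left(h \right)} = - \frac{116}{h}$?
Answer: $\frac{4003}{28} \approx 142.96$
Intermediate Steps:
$n = 39$
$\left(-27 + n\right)^{2} + c{\left(112 \right)} = \left(-27 + 39\right)^{2} - \frac{116}{112} = 12^{2} - \frac{29}{28} = 144 - \frac{29}{28} = \frac{4003}{28}$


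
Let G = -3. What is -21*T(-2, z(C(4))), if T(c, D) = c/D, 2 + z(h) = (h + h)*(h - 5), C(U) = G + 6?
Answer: -3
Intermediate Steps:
C(U) = 3 (C(U) = -3 + 6 = 3)
z(h) = -2 + 2*h*(-5 + h) (z(h) = -2 + (h + h)*(h - 5) = -2 + (2*h)*(-5 + h) = -2 + 2*h*(-5 + h))
-21*T(-2, z(C(4))) = -(-42)/(-2 - 10*3 + 2*3²) = -(-42)/(-2 - 30 + 2*9) = -(-42)/(-2 - 30 + 18) = -(-42)/(-14) = -(-42)*(-1)/14 = -21*⅐ = -3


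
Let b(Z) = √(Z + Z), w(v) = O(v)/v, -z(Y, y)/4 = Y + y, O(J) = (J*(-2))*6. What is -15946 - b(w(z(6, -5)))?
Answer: -15946 - 2*I*√6 ≈ -15946.0 - 4.899*I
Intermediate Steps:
O(J) = -12*J (O(J) = -2*J*6 = -12*J)
z(Y, y) = -4*Y - 4*y (z(Y, y) = -4*(Y + y) = -4*Y - 4*y)
w(v) = -12 (w(v) = (-12*v)/v = -12)
b(Z) = √2*√Z (b(Z) = √(2*Z) = √2*√Z)
-15946 - b(w(z(6, -5))) = -15946 - √2*√(-12) = -15946 - √2*2*I*√3 = -15946 - 2*I*√6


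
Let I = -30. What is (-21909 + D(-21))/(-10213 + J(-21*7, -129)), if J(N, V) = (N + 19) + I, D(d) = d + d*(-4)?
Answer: 7282/3457 ≈ 2.1064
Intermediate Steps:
D(d) = -3*d (D(d) = d - 4*d = -3*d)
J(N, V) = -11 + N (J(N, V) = (N + 19) - 30 = (19 + N) - 30 = -11 + N)
(-21909 + D(-21))/(-10213 + J(-21*7, -129)) = (-21909 - 3*(-21))/(-10213 + (-11 - 21*7)) = (-21909 + 63)/(-10213 + (-11 - 147)) = -21846/(-10213 - 158) = -21846/(-10371) = -21846*(-1/10371) = 7282/3457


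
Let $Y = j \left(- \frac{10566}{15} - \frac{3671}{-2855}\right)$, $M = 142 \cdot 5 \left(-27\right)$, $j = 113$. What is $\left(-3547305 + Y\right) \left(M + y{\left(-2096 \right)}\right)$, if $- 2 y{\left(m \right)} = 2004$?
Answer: $\frac{208868774404776}{2855} \approx 7.3159 \cdot 10^{10}$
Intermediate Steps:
$M = -19170$ ($M = 710 \left(-27\right) = -19170$)
$y{\left(m \right)} = -1002$ ($y{\left(m \right)} = \left(- \frac{1}{2}\right) 2004 = -1002$)
$Y = - \frac{226835183}{2855}$ ($Y = 113 \left(- \frac{10566}{15} - \frac{3671}{-2855}\right) = 113 \left(\left(-10566\right) \frac{1}{15} - - \frac{3671}{2855}\right) = 113 \left(- \frac{3522}{5} + \frac{3671}{2855}\right) = 113 \left(- \frac{2007391}{2855}\right) = - \frac{226835183}{2855} \approx -79452.0$)
$\left(-3547305 + Y\right) \left(M + y{\left(-2096 \right)}\right) = \left(-3547305 - \frac{226835183}{2855}\right) \left(-19170 - 1002\right) = \left(- \frac{10354390958}{2855}\right) \left(-20172\right) = \frac{208868774404776}{2855}$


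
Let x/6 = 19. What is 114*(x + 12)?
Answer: 14364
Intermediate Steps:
x = 114 (x = 6*19 = 114)
114*(x + 12) = 114*(114 + 12) = 114*126 = 14364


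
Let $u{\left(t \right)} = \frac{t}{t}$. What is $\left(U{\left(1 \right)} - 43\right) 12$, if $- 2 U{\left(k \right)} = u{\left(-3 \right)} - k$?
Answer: $-516$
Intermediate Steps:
$u{\left(t \right)} = 1$
$U{\left(k \right)} = - \frac{1}{2} + \frac{k}{2}$ ($U{\left(k \right)} = - \frac{1 - k}{2} = - \frac{1}{2} + \frac{k}{2}$)
$\left(U{\left(1 \right)} - 43\right) 12 = \left(\left(- \frac{1}{2} + \frac{1}{2} \cdot 1\right) - 43\right) 12 = \left(\left(- \frac{1}{2} + \frac{1}{2}\right) - 43\right) 12 = \left(0 - 43\right) 12 = \left(-43\right) 12 = -516$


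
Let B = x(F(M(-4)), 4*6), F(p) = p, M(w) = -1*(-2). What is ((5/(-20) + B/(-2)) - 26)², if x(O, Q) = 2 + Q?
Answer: 24649/16 ≈ 1540.6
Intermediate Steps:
M(w) = 2
B = 26 (B = 2 + 4*6 = 2 + 24 = 26)
((5/(-20) + B/(-2)) - 26)² = ((5/(-20) + 26/(-2)) - 26)² = ((5*(-1/20) + 26*(-½)) - 26)² = ((-¼ - 13) - 26)² = (-53/4 - 26)² = (-157/4)² = 24649/16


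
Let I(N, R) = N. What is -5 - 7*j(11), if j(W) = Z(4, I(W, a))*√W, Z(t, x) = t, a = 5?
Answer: -5 - 28*√11 ≈ -97.865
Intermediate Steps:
j(W) = 4*√W
-5 - 7*j(11) = -5 - 28*√11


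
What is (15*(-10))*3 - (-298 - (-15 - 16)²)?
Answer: 809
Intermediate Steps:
(15*(-10))*3 - (-298 - (-15 - 16)²) = -150*3 - (-298 - 1*(-31)²) = -450 - (-298 - 1*961) = -450 - (-298 - 961) = -450 - 1*(-1259) = -450 + 1259 = 809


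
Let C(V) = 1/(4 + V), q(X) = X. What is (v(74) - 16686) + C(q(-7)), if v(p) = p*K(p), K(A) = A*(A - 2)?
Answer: 1132757/3 ≈ 3.7759e+5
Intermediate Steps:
K(A) = A*(-2 + A)
v(p) = p²*(-2 + p) (v(p) = p*(p*(-2 + p)) = p²*(-2 + p))
(v(74) - 16686) + C(q(-7)) = (74²*(-2 + 74) - 16686) + 1/(4 - 7) = (5476*72 - 16686) + 1/(-3) = (394272 - 16686) - ⅓ = 377586 - ⅓ = 1132757/3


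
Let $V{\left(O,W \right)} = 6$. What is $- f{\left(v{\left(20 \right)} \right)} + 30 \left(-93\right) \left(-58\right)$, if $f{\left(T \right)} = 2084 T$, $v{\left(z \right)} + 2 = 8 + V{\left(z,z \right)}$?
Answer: $136812$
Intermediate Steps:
$v{\left(z \right)} = 12$ ($v{\left(z \right)} = -2 + \left(8 + 6\right) = -2 + 14 = 12$)
$- f{\left(v{\left(20 \right)} \right)} + 30 \left(-93\right) \left(-58\right) = - 2084 \cdot 12 + 30 \left(-93\right) \left(-58\right) = \left(-1\right) 25008 - -161820 = -25008 + 161820 = 136812$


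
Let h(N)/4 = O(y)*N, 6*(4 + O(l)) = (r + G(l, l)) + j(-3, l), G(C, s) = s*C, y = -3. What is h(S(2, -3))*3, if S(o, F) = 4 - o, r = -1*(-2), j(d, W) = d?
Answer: -64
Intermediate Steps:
G(C, s) = C*s
r = 2
O(l) = -25/6 + l²/6 (O(l) = -4 + ((2 + l*l) - 3)/6 = -4 + ((2 + l²) - 3)/6 = -4 + (-1 + l²)/6 = -4 + (-⅙ + l²/6) = -25/6 + l²/6)
h(N) = -32*N/3 (h(N) = 4*((-25/6 + (⅙)*(-3)²)*N) = 4*((-25/6 + (⅙)*9)*N) = 4*((-25/6 + 3/2)*N) = 4*(-8*N/3) = -32*N/3)
h(S(2, -3))*3 = -32*(4 - 1*2)/3*3 = -32*(4 - 2)/3*3 = -32/3*2*3 = -64/3*3 = -64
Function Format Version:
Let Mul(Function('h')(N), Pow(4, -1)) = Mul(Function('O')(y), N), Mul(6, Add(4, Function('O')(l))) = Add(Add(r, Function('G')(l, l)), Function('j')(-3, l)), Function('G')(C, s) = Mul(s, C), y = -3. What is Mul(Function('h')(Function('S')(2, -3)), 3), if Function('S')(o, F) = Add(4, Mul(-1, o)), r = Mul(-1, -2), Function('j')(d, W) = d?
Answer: -64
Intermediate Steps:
Function('G')(C, s) = Mul(C, s)
r = 2
Function('O')(l) = Add(Rational(-25, 6), Mul(Rational(1, 6), Pow(l, 2))) (Function('O')(l) = Add(-4, Mul(Rational(1, 6), Add(Add(2, Mul(l, l)), -3))) = Add(-4, Mul(Rational(1, 6), Add(Add(2, Pow(l, 2)), -3))) = Add(-4, Mul(Rational(1, 6), Add(-1, Pow(l, 2)))) = Add(-4, Add(Rational(-1, 6), Mul(Rational(1, 6), Pow(l, 2)))) = Add(Rational(-25, 6), Mul(Rational(1, 6), Pow(l, 2))))
Function('h')(N) = Mul(Rational(-32, 3), N) (Function('h')(N) = Mul(4, Mul(Add(Rational(-25, 6), Mul(Rational(1, 6), Pow(-3, 2))), N)) = Mul(4, Mul(Add(Rational(-25, 6), Mul(Rational(1, 6), 9)), N)) = Mul(4, Mul(Add(Rational(-25, 6), Rational(3, 2)), N)) = Mul(4, Mul(Rational(-8, 3), N)) = Mul(Rational(-32, 3), N))
Mul(Function('h')(Function('S')(2, -3)), 3) = Mul(Mul(Rational(-32, 3), Add(4, Mul(-1, 2))), 3) = Mul(Mul(Rational(-32, 3), Add(4, -2)), 3) = Mul(Mul(Rational(-32, 3), 2), 3) = Mul(Rational(-64, 3), 3) = -64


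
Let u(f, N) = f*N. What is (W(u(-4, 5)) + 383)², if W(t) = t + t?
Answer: 117649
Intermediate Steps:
u(f, N) = N*f
W(t) = 2*t
(W(u(-4, 5)) + 383)² = (2*(5*(-4)) + 383)² = (2*(-20) + 383)² = (-40 + 383)² = 343² = 117649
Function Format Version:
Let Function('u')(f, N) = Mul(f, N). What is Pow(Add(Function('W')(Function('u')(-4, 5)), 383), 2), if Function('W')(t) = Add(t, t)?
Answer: 117649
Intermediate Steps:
Function('u')(f, N) = Mul(N, f)
Function('W')(t) = Mul(2, t)
Pow(Add(Function('W')(Function('u')(-4, 5)), 383), 2) = Pow(Add(Mul(2, Mul(5, -4)), 383), 2) = Pow(Add(Mul(2, -20), 383), 2) = Pow(Add(-40, 383), 2) = Pow(343, 2) = 117649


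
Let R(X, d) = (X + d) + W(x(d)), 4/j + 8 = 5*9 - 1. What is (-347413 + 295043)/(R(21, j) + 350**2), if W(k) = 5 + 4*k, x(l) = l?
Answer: -471330/1102739 ≈ -0.42742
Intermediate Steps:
j = 1/9 (j = 4/(-8 + (5*9 - 1)) = 4/(-8 + (45 - 1)) = 4/(-8 + 44) = 4/36 = 4*(1/36) = 1/9 ≈ 0.11111)
R(X, d) = 5 + X + 5*d (R(X, d) = (X + d) + (5 + 4*d) = 5 + X + 5*d)
(-347413 + 295043)/(R(21, j) + 350**2) = (-347413 + 295043)/((5 + 21 + 5*(1/9)) + 350**2) = -52370/((5 + 21 + 5/9) + 122500) = -52370/(239/9 + 122500) = -52370/1102739/9 = -52370*9/1102739 = -471330/1102739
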